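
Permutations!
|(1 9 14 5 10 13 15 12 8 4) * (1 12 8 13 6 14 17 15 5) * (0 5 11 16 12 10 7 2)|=36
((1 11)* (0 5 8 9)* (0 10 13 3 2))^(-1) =((0 5 8 9 10 13 3 2)(1 11))^(-1) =(0 2 3 13 10 9 8 5)(1 11)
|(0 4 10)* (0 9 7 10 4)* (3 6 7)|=5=|(3 6 7 10 9)|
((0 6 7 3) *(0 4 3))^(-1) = ((0 6 7)(3 4))^(-1) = (0 7 6)(3 4)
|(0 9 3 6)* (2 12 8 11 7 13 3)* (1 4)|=10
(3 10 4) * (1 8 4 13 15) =[0, 8, 2, 10, 3, 5, 6, 7, 4, 9, 13, 11, 12, 15, 14, 1] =(1 8 4 3 10 13 15)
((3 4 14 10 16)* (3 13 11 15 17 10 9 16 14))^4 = ((3 4)(9 16 13 11 15 17 10 14))^4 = (9 15)(10 13)(11 14)(16 17)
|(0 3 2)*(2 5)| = |(0 3 5 2)| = 4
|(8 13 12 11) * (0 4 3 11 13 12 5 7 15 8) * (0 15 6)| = |(0 4 3 11 15 8 12 13 5 7 6)| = 11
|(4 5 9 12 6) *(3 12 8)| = 7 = |(3 12 6 4 5 9 8)|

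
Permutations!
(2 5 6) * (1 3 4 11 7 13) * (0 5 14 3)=(0 5 6 2 14 3 4 11 7 13 1)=[5, 0, 14, 4, 11, 6, 2, 13, 8, 9, 10, 7, 12, 1, 3]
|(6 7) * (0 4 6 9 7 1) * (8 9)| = 12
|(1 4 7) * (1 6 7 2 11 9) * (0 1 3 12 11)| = |(0 1 4 2)(3 12 11 9)(6 7)| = 4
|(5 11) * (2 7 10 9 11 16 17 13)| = 9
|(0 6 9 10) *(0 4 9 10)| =5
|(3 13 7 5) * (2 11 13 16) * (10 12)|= |(2 11 13 7 5 3 16)(10 12)|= 14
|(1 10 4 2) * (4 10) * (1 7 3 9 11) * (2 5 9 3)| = 10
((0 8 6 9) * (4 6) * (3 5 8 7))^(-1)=(0 9 6 4 8 5 3 7)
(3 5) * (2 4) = (2 4)(3 5) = [0, 1, 4, 5, 2, 3]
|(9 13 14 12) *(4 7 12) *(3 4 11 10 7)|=14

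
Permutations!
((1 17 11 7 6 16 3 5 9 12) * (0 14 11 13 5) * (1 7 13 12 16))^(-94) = ((0 14 11 13 5 9 16 3)(1 17 12 7 6))^(-94) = (0 11 5 16)(1 17 12 7 6)(3 14 13 9)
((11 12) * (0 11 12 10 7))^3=((12)(0 11 10 7))^3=(12)(0 7 10 11)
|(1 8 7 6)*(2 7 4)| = 6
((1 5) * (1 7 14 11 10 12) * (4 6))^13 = ((1 5 7 14 11 10 12)(4 6))^13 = (1 12 10 11 14 7 5)(4 6)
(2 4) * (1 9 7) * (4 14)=(1 9 7)(2 14 4)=[0, 9, 14, 3, 2, 5, 6, 1, 8, 7, 10, 11, 12, 13, 4]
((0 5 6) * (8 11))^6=(11)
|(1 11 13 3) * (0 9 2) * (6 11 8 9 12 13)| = 8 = |(0 12 13 3 1 8 9 2)(6 11)|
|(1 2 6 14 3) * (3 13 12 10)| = |(1 2 6 14 13 12 10 3)| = 8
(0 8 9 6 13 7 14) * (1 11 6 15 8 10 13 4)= (0 10 13 7 14)(1 11 6 4)(8 9 15)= [10, 11, 2, 3, 1, 5, 4, 14, 9, 15, 13, 6, 12, 7, 0, 8]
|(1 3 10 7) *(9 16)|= |(1 3 10 7)(9 16)|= 4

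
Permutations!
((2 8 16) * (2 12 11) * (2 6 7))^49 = (16)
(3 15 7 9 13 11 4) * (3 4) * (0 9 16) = (0 9 13 11 3 15 7 16) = [9, 1, 2, 15, 4, 5, 6, 16, 8, 13, 10, 3, 12, 11, 14, 7, 0]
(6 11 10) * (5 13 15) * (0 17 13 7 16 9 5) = [17, 1, 2, 3, 4, 7, 11, 16, 8, 5, 6, 10, 12, 15, 14, 0, 9, 13] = (0 17 13 15)(5 7 16 9)(6 11 10)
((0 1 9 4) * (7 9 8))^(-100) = (0 8 9)(1 7 4)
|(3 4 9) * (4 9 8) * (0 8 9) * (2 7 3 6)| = 8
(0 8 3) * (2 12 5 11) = (0 8 3)(2 12 5 11) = [8, 1, 12, 0, 4, 11, 6, 7, 3, 9, 10, 2, 5]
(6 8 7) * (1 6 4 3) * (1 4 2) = (1 6 8 7 2)(3 4) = [0, 6, 1, 4, 3, 5, 8, 2, 7]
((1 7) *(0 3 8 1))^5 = (8)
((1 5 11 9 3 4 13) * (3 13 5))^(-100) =((1 3 4 5 11 9 13))^(-100) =(1 9 5 3 13 11 4)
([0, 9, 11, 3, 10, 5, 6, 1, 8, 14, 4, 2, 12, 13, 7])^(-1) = (1 7 14 9)(2 11)(4 10)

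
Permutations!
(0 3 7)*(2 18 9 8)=(0 3 7)(2 18 9 8)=[3, 1, 18, 7, 4, 5, 6, 0, 2, 8, 10, 11, 12, 13, 14, 15, 16, 17, 9]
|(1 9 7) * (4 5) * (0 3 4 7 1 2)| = |(0 3 4 5 7 2)(1 9)| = 6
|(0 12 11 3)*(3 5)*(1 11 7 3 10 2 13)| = 12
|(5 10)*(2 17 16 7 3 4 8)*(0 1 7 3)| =|(0 1 7)(2 17 16 3 4 8)(5 10)| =6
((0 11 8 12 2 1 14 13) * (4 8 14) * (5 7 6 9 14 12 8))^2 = ((0 11 12 2 1 4 5 7 6 9 14 13))^2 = (0 12 1 5 6 14)(2 4 7 9 13 11)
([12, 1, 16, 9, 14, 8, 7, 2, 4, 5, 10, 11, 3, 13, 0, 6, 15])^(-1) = (0 14 4 8 5 9 3 12)(2 7 6 15 16)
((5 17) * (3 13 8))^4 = (17)(3 13 8)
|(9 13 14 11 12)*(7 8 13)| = 7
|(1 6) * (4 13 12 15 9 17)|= |(1 6)(4 13 12 15 9 17)|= 6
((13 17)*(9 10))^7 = (9 10)(13 17)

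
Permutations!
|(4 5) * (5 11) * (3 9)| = 6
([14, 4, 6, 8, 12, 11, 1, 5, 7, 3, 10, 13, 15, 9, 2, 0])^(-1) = (0 15 12 4 1 6 2 14)(3 9 13 11 5 7 8)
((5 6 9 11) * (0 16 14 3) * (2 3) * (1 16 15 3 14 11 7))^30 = ((0 15 3)(1 16 11 5 6 9 7)(2 14))^30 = (1 11 6 7 16 5 9)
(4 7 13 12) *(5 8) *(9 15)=(4 7 13 12)(5 8)(9 15)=[0, 1, 2, 3, 7, 8, 6, 13, 5, 15, 10, 11, 4, 12, 14, 9]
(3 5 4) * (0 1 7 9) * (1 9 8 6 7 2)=[9, 2, 1, 5, 3, 4, 7, 8, 6, 0]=(0 9)(1 2)(3 5 4)(6 7 8)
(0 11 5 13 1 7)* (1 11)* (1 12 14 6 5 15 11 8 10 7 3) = [12, 3, 2, 1, 4, 13, 5, 0, 10, 9, 7, 15, 14, 8, 6, 11] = (0 12 14 6 5 13 8 10 7)(1 3)(11 15)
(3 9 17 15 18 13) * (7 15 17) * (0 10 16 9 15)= [10, 1, 2, 15, 4, 5, 6, 0, 8, 7, 16, 11, 12, 3, 14, 18, 9, 17, 13]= (0 10 16 9 7)(3 15 18 13)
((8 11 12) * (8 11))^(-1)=(11 12)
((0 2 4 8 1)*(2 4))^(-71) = (0 4 8 1)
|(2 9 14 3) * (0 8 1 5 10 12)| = |(0 8 1 5 10 12)(2 9 14 3)| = 12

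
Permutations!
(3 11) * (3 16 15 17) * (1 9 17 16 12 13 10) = (1 9 17 3 11 12 13 10)(15 16) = [0, 9, 2, 11, 4, 5, 6, 7, 8, 17, 1, 12, 13, 10, 14, 16, 15, 3]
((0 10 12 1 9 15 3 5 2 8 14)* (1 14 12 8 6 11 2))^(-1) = (0 14 12 8 10)(1 5 3 15 9)(2 11 6)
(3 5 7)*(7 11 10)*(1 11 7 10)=(1 11)(3 5 7)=[0, 11, 2, 5, 4, 7, 6, 3, 8, 9, 10, 1]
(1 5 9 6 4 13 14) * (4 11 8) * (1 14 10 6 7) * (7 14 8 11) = [0, 5, 2, 3, 13, 9, 7, 1, 4, 14, 6, 11, 12, 10, 8] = (1 5 9 14 8 4 13 10 6 7)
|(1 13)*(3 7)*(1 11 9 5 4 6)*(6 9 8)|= 30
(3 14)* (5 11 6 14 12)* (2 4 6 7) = [0, 1, 4, 12, 6, 11, 14, 2, 8, 9, 10, 7, 5, 13, 3] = (2 4 6 14 3 12 5 11 7)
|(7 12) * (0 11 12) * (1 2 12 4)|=7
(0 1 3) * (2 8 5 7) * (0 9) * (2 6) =(0 1 3 9)(2 8 5 7 6) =[1, 3, 8, 9, 4, 7, 2, 6, 5, 0]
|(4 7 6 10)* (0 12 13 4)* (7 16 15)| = |(0 12 13 4 16 15 7 6 10)| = 9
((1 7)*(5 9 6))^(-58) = (5 6 9)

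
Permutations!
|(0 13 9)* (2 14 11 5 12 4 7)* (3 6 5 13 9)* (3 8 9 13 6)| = |(0 13 8 9)(2 14 11 6 5 12 4 7)| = 8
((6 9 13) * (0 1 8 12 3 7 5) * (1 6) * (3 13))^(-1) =((0 6 9 3 7 5)(1 8 12 13))^(-1) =(0 5 7 3 9 6)(1 13 12 8)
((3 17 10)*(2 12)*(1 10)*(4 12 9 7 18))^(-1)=((1 10 3 17)(2 9 7 18 4 12))^(-1)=(1 17 3 10)(2 12 4 18 7 9)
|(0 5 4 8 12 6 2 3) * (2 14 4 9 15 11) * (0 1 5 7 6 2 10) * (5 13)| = |(0 7 6 14 4 8 12 2 3 1 13 5 9 15 11 10)| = 16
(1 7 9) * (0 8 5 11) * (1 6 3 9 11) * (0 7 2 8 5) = (0 5 1 2 8)(3 9 6)(7 11) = [5, 2, 8, 9, 4, 1, 3, 11, 0, 6, 10, 7]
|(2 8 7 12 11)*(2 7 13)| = 3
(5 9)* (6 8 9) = [0, 1, 2, 3, 4, 6, 8, 7, 9, 5] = (5 6 8 9)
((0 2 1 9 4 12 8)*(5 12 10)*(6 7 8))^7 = (0 12 9 8 5 1 7 10 2 6 4)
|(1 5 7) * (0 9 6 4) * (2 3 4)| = 6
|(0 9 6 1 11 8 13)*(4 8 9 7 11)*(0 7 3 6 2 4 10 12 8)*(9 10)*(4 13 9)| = 40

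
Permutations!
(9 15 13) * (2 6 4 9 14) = (2 6 4 9 15 13 14) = [0, 1, 6, 3, 9, 5, 4, 7, 8, 15, 10, 11, 12, 14, 2, 13]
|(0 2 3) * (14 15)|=6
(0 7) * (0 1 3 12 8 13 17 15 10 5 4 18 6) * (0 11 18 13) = (0 7 1 3 12 8)(4 13 17 15 10 5)(6 11 18) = [7, 3, 2, 12, 13, 4, 11, 1, 0, 9, 5, 18, 8, 17, 14, 10, 16, 15, 6]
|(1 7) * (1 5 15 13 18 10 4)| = |(1 7 5 15 13 18 10 4)| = 8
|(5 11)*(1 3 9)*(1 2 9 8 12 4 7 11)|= |(1 3 8 12 4 7 11 5)(2 9)|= 8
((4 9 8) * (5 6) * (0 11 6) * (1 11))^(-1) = ((0 1 11 6 5)(4 9 8))^(-1) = (0 5 6 11 1)(4 8 9)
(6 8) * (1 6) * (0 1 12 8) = [1, 6, 2, 3, 4, 5, 0, 7, 12, 9, 10, 11, 8] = (0 1 6)(8 12)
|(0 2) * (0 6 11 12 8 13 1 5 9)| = 10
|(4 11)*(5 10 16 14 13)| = 10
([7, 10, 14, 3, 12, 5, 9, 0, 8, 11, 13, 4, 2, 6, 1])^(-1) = (0 7)(1 14 2 12 4 11 9 6 13 10)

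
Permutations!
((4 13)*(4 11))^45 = (13)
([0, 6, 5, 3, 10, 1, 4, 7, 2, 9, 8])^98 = [0, 1, 2, 3, 4, 5, 6, 7, 8, 9, 10]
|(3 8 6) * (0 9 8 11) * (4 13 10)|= |(0 9 8 6 3 11)(4 13 10)|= 6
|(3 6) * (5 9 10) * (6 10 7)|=|(3 10 5 9 7 6)|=6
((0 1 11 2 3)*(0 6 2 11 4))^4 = ((11)(0 1 4)(2 3 6))^4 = (11)(0 1 4)(2 3 6)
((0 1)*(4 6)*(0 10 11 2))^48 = ((0 1 10 11 2)(4 6))^48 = (0 11 1 2 10)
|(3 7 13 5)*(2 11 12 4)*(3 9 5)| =12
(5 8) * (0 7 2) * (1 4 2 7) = (0 1 4 2)(5 8) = [1, 4, 0, 3, 2, 8, 6, 7, 5]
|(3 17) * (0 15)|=2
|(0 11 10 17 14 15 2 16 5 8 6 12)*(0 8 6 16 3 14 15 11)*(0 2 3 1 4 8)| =18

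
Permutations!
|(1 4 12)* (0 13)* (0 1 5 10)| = 7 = |(0 13 1 4 12 5 10)|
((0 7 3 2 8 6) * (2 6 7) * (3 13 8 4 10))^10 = ((0 2 4 10 3 6)(7 13 8))^10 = (0 3 4)(2 6 10)(7 13 8)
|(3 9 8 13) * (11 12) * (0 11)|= |(0 11 12)(3 9 8 13)|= 12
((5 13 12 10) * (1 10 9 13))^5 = ((1 10 5)(9 13 12))^5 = (1 5 10)(9 12 13)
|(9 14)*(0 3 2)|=|(0 3 2)(9 14)|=6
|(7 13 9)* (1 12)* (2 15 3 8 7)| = 14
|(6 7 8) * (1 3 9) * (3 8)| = 6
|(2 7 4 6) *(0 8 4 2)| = 4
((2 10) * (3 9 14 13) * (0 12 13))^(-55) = (0 14 9 3 13 12)(2 10)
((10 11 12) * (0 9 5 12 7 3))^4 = (0 10)(3 12)(5 7)(9 11)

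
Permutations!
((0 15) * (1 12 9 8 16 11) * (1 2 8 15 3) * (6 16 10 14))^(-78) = ((0 3 1 12 9 15)(2 8 10 14 6 16 11))^(-78) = (2 11 16 6 14 10 8)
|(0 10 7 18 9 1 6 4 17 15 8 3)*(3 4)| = |(0 10 7 18 9 1 6 3)(4 17 15 8)| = 8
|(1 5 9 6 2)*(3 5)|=6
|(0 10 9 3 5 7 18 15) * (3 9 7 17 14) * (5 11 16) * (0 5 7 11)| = 11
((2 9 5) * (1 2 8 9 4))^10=(1 2 4)(5 8 9)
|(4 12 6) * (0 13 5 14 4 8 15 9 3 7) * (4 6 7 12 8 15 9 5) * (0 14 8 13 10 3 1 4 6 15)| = 14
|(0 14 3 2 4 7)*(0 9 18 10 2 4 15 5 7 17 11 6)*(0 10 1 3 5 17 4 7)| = 30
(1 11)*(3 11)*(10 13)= (1 3 11)(10 13)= [0, 3, 2, 11, 4, 5, 6, 7, 8, 9, 13, 1, 12, 10]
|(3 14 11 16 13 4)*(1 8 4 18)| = |(1 8 4 3 14 11 16 13 18)| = 9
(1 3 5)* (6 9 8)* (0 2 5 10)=(0 2 5 1 3 10)(6 9 8)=[2, 3, 5, 10, 4, 1, 9, 7, 6, 8, 0]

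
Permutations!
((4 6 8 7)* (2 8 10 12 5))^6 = (2 12 6 7)(4 8 5 10) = ((2 8 7 4 6 10 12 5))^6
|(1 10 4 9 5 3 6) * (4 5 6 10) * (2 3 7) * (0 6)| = 5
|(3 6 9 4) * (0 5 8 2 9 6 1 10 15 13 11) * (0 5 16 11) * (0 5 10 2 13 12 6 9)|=|(0 16 11 10 15 12 6 9 4 3 1 2)(5 8 13)|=12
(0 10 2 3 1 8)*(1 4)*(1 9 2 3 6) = (0 10 3 4 9 2 6 1 8) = [10, 8, 6, 4, 9, 5, 1, 7, 0, 2, 3]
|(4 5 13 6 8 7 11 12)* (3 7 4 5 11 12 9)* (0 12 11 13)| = 12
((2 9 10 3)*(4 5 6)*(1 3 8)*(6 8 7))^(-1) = (1 8 5 4 6 7 10 9 2 3)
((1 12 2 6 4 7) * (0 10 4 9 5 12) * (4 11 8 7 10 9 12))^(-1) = ((0 9 5 4 10 11 8 7 1)(2 6 12))^(-1) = (0 1 7 8 11 10 4 5 9)(2 12 6)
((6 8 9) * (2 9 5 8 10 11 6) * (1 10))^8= ((1 10 11 6)(2 9)(5 8))^8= (11)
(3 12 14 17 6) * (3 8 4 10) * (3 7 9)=(3 12 14 17 6 8 4 10 7 9)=[0, 1, 2, 12, 10, 5, 8, 9, 4, 3, 7, 11, 14, 13, 17, 15, 16, 6]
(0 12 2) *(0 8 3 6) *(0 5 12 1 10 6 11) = (0 1 10 6 5 12 2 8 3 11) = [1, 10, 8, 11, 4, 12, 5, 7, 3, 9, 6, 0, 2]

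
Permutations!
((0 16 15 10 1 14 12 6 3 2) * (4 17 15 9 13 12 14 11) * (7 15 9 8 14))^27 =((0 16 8 14 7 15 10 1 11 4 17 9 13 12 6 3 2))^27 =(0 17 14 12 10 2 4 8 13 15 3 11 16 9 7 6 1)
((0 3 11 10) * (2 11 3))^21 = (0 2 11 10)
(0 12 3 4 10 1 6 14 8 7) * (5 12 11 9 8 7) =(0 11 9 8 5 12 3 4 10 1 6 14 7) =[11, 6, 2, 4, 10, 12, 14, 0, 5, 8, 1, 9, 3, 13, 7]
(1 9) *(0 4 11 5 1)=(0 4 11 5 1 9)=[4, 9, 2, 3, 11, 1, 6, 7, 8, 0, 10, 5]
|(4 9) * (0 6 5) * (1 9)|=3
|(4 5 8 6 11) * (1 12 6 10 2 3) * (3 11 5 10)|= |(1 12 6 5 8 3)(2 11 4 10)|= 12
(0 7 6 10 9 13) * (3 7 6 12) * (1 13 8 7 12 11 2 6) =(0 1 13)(2 6 10 9 8 7 11)(3 12) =[1, 13, 6, 12, 4, 5, 10, 11, 7, 8, 9, 2, 3, 0]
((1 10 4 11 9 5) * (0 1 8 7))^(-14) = ((0 1 10 4 11 9 5 8 7))^(-14) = (0 11 7 4 8 10 5 1 9)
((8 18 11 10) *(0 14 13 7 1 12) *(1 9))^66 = (0 7 12 13 1 14 9)(8 11)(10 18)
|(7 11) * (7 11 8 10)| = |(11)(7 8 10)| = 3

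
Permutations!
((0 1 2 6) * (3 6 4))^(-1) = ((0 1 2 4 3 6))^(-1) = (0 6 3 4 2 1)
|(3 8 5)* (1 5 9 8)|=|(1 5 3)(8 9)|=6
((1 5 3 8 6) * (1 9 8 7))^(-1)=((1 5 3 7)(6 9 8))^(-1)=(1 7 3 5)(6 8 9)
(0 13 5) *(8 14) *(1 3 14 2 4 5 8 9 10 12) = (0 13 8 2 4 5)(1 3 14 9 10 12) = [13, 3, 4, 14, 5, 0, 6, 7, 2, 10, 12, 11, 1, 8, 9]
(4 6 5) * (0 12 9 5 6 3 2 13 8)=(0 12 9 5 4 3 2 13 8)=[12, 1, 13, 2, 3, 4, 6, 7, 0, 5, 10, 11, 9, 8]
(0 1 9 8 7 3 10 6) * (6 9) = (0 1 6)(3 10 9 8 7) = [1, 6, 2, 10, 4, 5, 0, 3, 7, 8, 9]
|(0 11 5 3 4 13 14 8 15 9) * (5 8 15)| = 10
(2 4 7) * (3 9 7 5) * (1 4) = (1 4 5 3 9 7 2) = [0, 4, 1, 9, 5, 3, 6, 2, 8, 7]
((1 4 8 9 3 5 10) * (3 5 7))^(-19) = ((1 4 8 9 5 10)(3 7))^(-19) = (1 10 5 9 8 4)(3 7)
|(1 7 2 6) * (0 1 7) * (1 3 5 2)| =7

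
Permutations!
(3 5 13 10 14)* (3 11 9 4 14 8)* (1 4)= (1 4 14 11 9)(3 5 13 10 8)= [0, 4, 2, 5, 14, 13, 6, 7, 3, 1, 8, 9, 12, 10, 11]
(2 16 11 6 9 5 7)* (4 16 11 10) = [0, 1, 11, 3, 16, 7, 9, 2, 8, 5, 4, 6, 12, 13, 14, 15, 10] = (2 11 6 9 5 7)(4 16 10)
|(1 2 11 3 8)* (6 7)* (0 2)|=6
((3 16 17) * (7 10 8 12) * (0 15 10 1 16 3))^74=((0 15 10 8 12 7 1 16 17))^74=(0 10 12 1 17 15 8 7 16)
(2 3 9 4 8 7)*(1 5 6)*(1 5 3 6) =(1 3 9 4 8 7 2 6 5) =[0, 3, 6, 9, 8, 1, 5, 2, 7, 4]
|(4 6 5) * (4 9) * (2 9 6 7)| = 4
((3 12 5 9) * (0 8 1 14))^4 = ((0 8 1 14)(3 12 5 9))^4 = (14)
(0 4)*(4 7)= (0 7 4)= [7, 1, 2, 3, 0, 5, 6, 4]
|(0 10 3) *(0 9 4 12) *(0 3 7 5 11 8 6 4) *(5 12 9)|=|(0 10 7 12 3 5 11 8 6 4 9)|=11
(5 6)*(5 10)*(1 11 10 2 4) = (1 11 10 5 6 2 4) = [0, 11, 4, 3, 1, 6, 2, 7, 8, 9, 5, 10]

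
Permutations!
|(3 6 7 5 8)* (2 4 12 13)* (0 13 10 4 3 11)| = 9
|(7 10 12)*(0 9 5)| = 3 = |(0 9 5)(7 10 12)|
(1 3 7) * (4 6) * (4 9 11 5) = [0, 3, 2, 7, 6, 4, 9, 1, 8, 11, 10, 5] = (1 3 7)(4 6 9 11 5)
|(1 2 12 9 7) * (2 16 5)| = |(1 16 5 2 12 9 7)| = 7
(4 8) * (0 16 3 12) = (0 16 3 12)(4 8) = [16, 1, 2, 12, 8, 5, 6, 7, 4, 9, 10, 11, 0, 13, 14, 15, 3]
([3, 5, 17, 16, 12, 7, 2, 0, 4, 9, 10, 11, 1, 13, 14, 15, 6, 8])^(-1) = [7, 12, 6, 0, 8, 1, 16, 5, 17, 9, 10, 11, 4, 13, 14, 15, 3, 2]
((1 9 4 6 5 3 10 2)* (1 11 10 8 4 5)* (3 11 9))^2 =((1 3 8 4 6)(2 9 5 11 10))^2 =(1 8 6 3 4)(2 5 10 9 11)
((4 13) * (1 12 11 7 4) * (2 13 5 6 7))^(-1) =(1 13 2 11 12)(4 7 6 5)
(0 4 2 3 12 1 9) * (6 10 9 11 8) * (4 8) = [8, 11, 3, 12, 2, 5, 10, 7, 6, 0, 9, 4, 1] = (0 8 6 10 9)(1 11 4 2 3 12)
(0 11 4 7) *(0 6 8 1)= (0 11 4 7 6 8 1)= [11, 0, 2, 3, 7, 5, 8, 6, 1, 9, 10, 4]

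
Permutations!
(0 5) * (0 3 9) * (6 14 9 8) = (0 5 3 8 6 14 9) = [5, 1, 2, 8, 4, 3, 14, 7, 6, 0, 10, 11, 12, 13, 9]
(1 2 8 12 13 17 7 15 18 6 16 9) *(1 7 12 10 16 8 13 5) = (1 2 13 17 12 5)(6 8 10 16 9 7 15 18) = [0, 2, 13, 3, 4, 1, 8, 15, 10, 7, 16, 11, 5, 17, 14, 18, 9, 12, 6]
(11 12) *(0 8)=(0 8)(11 12)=[8, 1, 2, 3, 4, 5, 6, 7, 0, 9, 10, 12, 11]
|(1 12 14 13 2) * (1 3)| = |(1 12 14 13 2 3)| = 6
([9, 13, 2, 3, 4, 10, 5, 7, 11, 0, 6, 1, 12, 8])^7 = (0 9)(1 11 8 13)(5 10 6)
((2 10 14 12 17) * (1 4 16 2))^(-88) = (17)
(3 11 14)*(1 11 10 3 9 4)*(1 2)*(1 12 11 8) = (1 8)(2 12 11 14 9 4)(3 10) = [0, 8, 12, 10, 2, 5, 6, 7, 1, 4, 3, 14, 11, 13, 9]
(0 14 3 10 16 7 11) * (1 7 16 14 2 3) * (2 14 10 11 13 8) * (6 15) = [14, 7, 3, 11, 4, 5, 15, 13, 2, 9, 10, 0, 12, 8, 1, 6, 16] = (16)(0 14 1 7 13 8 2 3 11)(6 15)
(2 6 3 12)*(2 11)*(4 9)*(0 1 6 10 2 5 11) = (0 1 6 3 12)(2 10)(4 9)(5 11) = [1, 6, 10, 12, 9, 11, 3, 7, 8, 4, 2, 5, 0]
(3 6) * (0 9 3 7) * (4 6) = (0 9 3 4 6 7) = [9, 1, 2, 4, 6, 5, 7, 0, 8, 3]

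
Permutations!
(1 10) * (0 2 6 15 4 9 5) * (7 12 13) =(0 2 6 15 4 9 5)(1 10)(7 12 13) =[2, 10, 6, 3, 9, 0, 15, 12, 8, 5, 1, 11, 13, 7, 14, 4]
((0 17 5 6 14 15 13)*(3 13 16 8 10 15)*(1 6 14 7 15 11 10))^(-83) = ((0 17 5 14 3 13)(1 6 7 15 16 8)(10 11))^(-83) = (0 17 5 14 3 13)(1 6 7 15 16 8)(10 11)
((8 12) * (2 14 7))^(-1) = (2 7 14)(8 12)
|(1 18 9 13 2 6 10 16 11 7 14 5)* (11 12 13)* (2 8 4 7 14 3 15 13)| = |(1 18 9 11 14 5)(2 6 10 16 12)(3 15 13 8 4 7)| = 30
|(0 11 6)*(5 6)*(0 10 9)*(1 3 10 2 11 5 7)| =10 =|(0 5 6 2 11 7 1 3 10 9)|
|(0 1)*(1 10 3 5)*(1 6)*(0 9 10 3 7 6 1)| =8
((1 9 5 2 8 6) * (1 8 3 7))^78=((1 9 5 2 3 7)(6 8))^78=(9)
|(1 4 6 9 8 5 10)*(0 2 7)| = 21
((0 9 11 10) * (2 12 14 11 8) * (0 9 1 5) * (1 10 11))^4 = (0 2 5 8 1 9 14 10 12)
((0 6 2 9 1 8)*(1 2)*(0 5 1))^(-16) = ((0 6)(1 8 5)(2 9))^(-16) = (9)(1 5 8)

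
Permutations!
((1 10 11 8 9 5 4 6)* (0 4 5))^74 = ((0 4 6 1 10 11 8 9))^74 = (0 6 10 8)(1 11 9 4)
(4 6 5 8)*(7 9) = [0, 1, 2, 3, 6, 8, 5, 9, 4, 7] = (4 6 5 8)(7 9)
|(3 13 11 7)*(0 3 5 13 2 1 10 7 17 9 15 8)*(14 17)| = 14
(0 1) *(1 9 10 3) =(0 9 10 3 1) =[9, 0, 2, 1, 4, 5, 6, 7, 8, 10, 3]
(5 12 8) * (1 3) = (1 3)(5 12 8) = [0, 3, 2, 1, 4, 12, 6, 7, 5, 9, 10, 11, 8]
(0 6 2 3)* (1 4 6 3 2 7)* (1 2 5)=[3, 4, 5, 0, 6, 1, 7, 2]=(0 3)(1 4 6 7 2 5)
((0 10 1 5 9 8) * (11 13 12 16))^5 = (0 8 9 5 1 10)(11 13 12 16)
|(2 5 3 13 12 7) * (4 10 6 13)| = 9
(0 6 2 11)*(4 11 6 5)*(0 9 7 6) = (0 5 4 11 9 7 6 2) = [5, 1, 0, 3, 11, 4, 2, 6, 8, 7, 10, 9]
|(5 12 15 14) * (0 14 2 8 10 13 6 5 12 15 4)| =|(0 14 12 4)(2 8 10 13 6 5 15)| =28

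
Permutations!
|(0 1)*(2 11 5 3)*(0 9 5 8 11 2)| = |(0 1 9 5 3)(8 11)| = 10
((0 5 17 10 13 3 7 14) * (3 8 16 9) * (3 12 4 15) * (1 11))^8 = ((0 5 17 10 13 8 16 9 12 4 15 3 7 14)(1 11))^8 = (0 12 17 15 13 7 16)(3 8 14 9 5 4 10)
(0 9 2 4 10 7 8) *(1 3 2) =(0 9 1 3 2 4 10 7 8) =[9, 3, 4, 2, 10, 5, 6, 8, 0, 1, 7]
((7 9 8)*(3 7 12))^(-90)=(12)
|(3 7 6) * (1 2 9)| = |(1 2 9)(3 7 6)| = 3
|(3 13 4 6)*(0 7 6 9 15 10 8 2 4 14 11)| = 42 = |(0 7 6 3 13 14 11)(2 4 9 15 10 8)|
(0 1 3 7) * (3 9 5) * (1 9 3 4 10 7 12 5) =[9, 3, 2, 12, 10, 4, 6, 0, 8, 1, 7, 11, 5] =(0 9 1 3 12 5 4 10 7)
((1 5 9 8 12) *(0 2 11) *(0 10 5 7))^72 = ((0 2 11 10 5 9 8 12 1 7))^72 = (0 11 5 8 1)(2 10 9 12 7)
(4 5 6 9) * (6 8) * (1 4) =(1 4 5 8 6 9) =[0, 4, 2, 3, 5, 8, 9, 7, 6, 1]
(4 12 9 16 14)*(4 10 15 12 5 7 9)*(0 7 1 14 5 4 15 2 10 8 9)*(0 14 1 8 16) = (0 7 14 16 5 8 9)(2 10)(12 15) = [7, 1, 10, 3, 4, 8, 6, 14, 9, 0, 2, 11, 15, 13, 16, 12, 5]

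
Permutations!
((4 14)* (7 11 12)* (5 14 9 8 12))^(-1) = ((4 9 8 12 7 11 5 14))^(-1) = (4 14 5 11 7 12 8 9)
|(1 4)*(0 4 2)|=4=|(0 4 1 2)|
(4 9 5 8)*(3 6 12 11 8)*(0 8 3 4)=[8, 1, 2, 6, 9, 4, 12, 7, 0, 5, 10, 3, 11]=(0 8)(3 6 12 11)(4 9 5)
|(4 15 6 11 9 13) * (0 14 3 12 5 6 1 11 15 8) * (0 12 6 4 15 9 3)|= |(0 14)(1 11 3 6 9 13 15)(4 8 12 5)|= 28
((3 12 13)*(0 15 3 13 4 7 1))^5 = ((0 15 3 12 4 7 1))^5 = (0 7 12 15 1 4 3)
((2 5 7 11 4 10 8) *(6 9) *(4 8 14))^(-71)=((2 5 7 11 8)(4 10 14)(6 9))^(-71)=(2 8 11 7 5)(4 10 14)(6 9)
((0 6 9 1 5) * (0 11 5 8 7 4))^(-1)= ((0 6 9 1 8 7 4)(5 11))^(-1)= (0 4 7 8 1 9 6)(5 11)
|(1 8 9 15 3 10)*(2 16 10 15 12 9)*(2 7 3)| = 8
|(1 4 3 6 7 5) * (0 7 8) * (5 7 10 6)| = |(0 10 6 8)(1 4 3 5)| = 4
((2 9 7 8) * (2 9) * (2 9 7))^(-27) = ((2 9)(7 8))^(-27) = (2 9)(7 8)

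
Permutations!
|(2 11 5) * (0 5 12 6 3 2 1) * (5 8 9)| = |(0 8 9 5 1)(2 11 12 6 3)| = 5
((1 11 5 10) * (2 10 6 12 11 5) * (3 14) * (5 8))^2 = ((1 8 5 6 12 11 2 10)(3 14))^2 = (14)(1 5 12 2)(6 11 10 8)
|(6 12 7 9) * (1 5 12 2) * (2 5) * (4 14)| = |(1 2)(4 14)(5 12 7 9 6)| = 10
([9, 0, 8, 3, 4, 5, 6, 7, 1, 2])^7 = (0 2 1 9 8)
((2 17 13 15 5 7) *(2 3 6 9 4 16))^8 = (2 9 7 13 16 6 5 17 4 3 15)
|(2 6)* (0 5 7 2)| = 5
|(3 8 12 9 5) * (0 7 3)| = 7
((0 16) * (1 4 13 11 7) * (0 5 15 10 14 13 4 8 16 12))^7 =(0 12)(1 13 15 8 11 10 16 7 14 5)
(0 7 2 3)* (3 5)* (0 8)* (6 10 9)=(0 7 2 5 3 8)(6 10 9)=[7, 1, 5, 8, 4, 3, 10, 2, 0, 6, 9]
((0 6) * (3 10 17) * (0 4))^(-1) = (0 4 6)(3 17 10)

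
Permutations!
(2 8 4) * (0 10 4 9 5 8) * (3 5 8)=[10, 1, 0, 5, 2, 3, 6, 7, 9, 8, 4]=(0 10 4 2)(3 5)(8 9)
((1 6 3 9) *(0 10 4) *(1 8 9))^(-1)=(0 4 10)(1 3 6)(8 9)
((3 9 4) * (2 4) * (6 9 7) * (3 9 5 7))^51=(9)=((2 4 9)(5 7 6))^51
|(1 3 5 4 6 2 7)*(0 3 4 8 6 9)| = 10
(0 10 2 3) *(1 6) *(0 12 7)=(0 10 2 3 12 7)(1 6)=[10, 6, 3, 12, 4, 5, 1, 0, 8, 9, 2, 11, 7]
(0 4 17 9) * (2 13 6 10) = [4, 1, 13, 3, 17, 5, 10, 7, 8, 0, 2, 11, 12, 6, 14, 15, 16, 9] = (0 4 17 9)(2 13 6 10)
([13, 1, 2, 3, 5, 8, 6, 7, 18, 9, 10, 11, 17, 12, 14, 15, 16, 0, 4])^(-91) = [13, 1, 2, 3, 5, 8, 6, 7, 18, 9, 10, 11, 17, 12, 14, 15, 16, 0, 4]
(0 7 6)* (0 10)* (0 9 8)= (0 7 6 10 9 8)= [7, 1, 2, 3, 4, 5, 10, 6, 0, 8, 9]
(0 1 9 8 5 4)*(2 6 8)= (0 1 9 2 6 8 5 4)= [1, 9, 6, 3, 0, 4, 8, 7, 5, 2]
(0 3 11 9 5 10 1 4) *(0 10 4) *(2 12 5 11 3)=(0 2 12 5 4 10 1)(9 11)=[2, 0, 12, 3, 10, 4, 6, 7, 8, 11, 1, 9, 5]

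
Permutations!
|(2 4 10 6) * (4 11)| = 5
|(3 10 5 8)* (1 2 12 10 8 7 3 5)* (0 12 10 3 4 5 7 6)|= |(0 12 3 8 7 4 5 6)(1 2 10)|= 24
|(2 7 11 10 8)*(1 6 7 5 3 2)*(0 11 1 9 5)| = |(0 11 10 8 9 5 3 2)(1 6 7)| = 24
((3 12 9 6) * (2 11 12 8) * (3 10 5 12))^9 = ((2 11 3 8)(5 12 9 6 10))^9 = (2 11 3 8)(5 10 6 9 12)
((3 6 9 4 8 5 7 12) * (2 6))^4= (2 8 3 4 12 9 7 6 5)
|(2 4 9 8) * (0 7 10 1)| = |(0 7 10 1)(2 4 9 8)| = 4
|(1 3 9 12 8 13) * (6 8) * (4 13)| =8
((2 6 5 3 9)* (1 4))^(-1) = ((1 4)(2 6 5 3 9))^(-1) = (1 4)(2 9 3 5 6)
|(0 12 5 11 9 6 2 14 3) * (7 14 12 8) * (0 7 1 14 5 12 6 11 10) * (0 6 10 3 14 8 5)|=|(14)(0 5 3 7)(1 8)(2 10 6)(9 11)|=12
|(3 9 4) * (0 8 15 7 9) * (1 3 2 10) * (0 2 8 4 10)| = 10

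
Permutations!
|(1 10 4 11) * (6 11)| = 5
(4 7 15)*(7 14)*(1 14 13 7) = (1 14)(4 13 7 15) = [0, 14, 2, 3, 13, 5, 6, 15, 8, 9, 10, 11, 12, 7, 1, 4]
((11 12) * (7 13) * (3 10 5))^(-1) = (3 5 10)(7 13)(11 12)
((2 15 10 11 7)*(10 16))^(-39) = (2 10)(7 16)(11 15)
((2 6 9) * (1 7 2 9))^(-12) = ((9)(1 7 2 6))^(-12) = (9)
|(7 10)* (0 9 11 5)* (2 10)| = 12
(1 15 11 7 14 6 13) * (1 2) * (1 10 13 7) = (1 15 11)(2 10 13)(6 7 14) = [0, 15, 10, 3, 4, 5, 7, 14, 8, 9, 13, 1, 12, 2, 6, 11]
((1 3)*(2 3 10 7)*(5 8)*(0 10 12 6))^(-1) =(0 6 12 1 3 2 7 10)(5 8) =((0 10 7 2 3 1 12 6)(5 8))^(-1)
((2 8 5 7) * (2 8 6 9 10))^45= ((2 6 9 10)(5 7 8))^45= (2 6 9 10)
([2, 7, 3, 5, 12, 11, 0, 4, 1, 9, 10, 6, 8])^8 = (0 3 11)(1 12 7 8 4)(2 5 6)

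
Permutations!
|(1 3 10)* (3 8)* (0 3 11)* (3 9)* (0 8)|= |(0 9 3 10 1)(8 11)|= 10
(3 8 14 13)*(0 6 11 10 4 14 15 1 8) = [6, 8, 2, 0, 14, 5, 11, 7, 15, 9, 4, 10, 12, 3, 13, 1] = (0 6 11 10 4 14 13 3)(1 8 15)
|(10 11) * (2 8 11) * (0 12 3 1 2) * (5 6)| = 8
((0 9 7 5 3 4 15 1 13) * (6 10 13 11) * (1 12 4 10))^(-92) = (0 13 10 3 5 7 9)(1 11 6)(4 15 12)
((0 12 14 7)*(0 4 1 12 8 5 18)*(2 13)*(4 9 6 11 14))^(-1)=((0 8 5 18)(1 12 4)(2 13)(6 11 14 7 9))^(-1)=(0 18 5 8)(1 4 12)(2 13)(6 9 7 14 11)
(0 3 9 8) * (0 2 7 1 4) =(0 3 9 8 2 7 1 4) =[3, 4, 7, 9, 0, 5, 6, 1, 2, 8]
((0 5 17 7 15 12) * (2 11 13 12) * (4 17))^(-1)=(0 12 13 11 2 15 7 17 4 5)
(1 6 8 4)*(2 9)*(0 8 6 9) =(0 8 4 1 9 2) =[8, 9, 0, 3, 1, 5, 6, 7, 4, 2]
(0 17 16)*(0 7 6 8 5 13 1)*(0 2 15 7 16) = (0 17)(1 2 15 7 6 8 5 13) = [17, 2, 15, 3, 4, 13, 8, 6, 5, 9, 10, 11, 12, 1, 14, 7, 16, 0]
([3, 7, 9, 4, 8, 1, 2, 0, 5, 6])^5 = [1, 8, 6, 7, 0, 4, 9, 5, 3, 2]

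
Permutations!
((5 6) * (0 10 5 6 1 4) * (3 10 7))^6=(0 4 1 5 10 3 7)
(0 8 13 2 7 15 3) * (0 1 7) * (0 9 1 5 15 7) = (0 8 13 2 9 1)(3 5 15) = [8, 0, 9, 5, 4, 15, 6, 7, 13, 1, 10, 11, 12, 2, 14, 3]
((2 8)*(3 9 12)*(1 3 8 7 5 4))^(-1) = ((1 3 9 12 8 2 7 5 4))^(-1) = (1 4 5 7 2 8 12 9 3)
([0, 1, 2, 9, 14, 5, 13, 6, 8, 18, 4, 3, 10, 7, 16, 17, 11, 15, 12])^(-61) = (3 18 10 14 11 9 12 4 16)(6 7 13)(15 17)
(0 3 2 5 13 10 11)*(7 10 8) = (0 3 2 5 13 8 7 10 11) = [3, 1, 5, 2, 4, 13, 6, 10, 7, 9, 11, 0, 12, 8]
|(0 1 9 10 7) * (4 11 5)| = 15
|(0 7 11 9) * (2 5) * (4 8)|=4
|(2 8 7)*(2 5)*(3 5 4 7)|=4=|(2 8 3 5)(4 7)|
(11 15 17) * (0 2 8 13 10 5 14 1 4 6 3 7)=(0 2 8 13 10 5 14 1 4 6 3 7)(11 15 17)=[2, 4, 8, 7, 6, 14, 3, 0, 13, 9, 5, 15, 12, 10, 1, 17, 16, 11]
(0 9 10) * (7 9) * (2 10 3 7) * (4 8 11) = (0 2 10)(3 7 9)(4 8 11) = [2, 1, 10, 7, 8, 5, 6, 9, 11, 3, 0, 4]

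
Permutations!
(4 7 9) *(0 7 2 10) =[7, 1, 10, 3, 2, 5, 6, 9, 8, 4, 0] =(0 7 9 4 2 10)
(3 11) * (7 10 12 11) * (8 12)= [0, 1, 2, 7, 4, 5, 6, 10, 12, 9, 8, 3, 11]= (3 7 10 8 12 11)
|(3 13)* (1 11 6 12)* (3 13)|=|(13)(1 11 6 12)|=4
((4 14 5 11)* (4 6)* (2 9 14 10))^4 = ((2 9 14 5 11 6 4 10))^4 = (2 11)(4 14)(5 10)(6 9)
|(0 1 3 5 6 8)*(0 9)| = |(0 1 3 5 6 8 9)| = 7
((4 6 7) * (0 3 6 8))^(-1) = (0 8 4 7 6 3)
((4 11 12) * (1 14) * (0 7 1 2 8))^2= ((0 7 1 14 2 8)(4 11 12))^2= (0 1 2)(4 12 11)(7 14 8)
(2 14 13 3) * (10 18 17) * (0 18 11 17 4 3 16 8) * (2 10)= (0 18 4 3 10 11 17 2 14 13 16 8)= [18, 1, 14, 10, 3, 5, 6, 7, 0, 9, 11, 17, 12, 16, 13, 15, 8, 2, 4]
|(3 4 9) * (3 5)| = 4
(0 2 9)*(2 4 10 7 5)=(0 4 10 7 5 2 9)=[4, 1, 9, 3, 10, 2, 6, 5, 8, 0, 7]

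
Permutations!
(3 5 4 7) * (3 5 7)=(3 7 5 4)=[0, 1, 2, 7, 3, 4, 6, 5]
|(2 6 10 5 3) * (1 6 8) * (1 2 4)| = 6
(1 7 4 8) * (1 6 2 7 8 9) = [0, 8, 7, 3, 9, 5, 2, 4, 6, 1] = (1 8 6 2 7 4 9)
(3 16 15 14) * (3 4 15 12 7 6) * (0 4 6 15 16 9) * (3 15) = (0 4 16 12 7 3 9)(6 15 14) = [4, 1, 2, 9, 16, 5, 15, 3, 8, 0, 10, 11, 7, 13, 6, 14, 12]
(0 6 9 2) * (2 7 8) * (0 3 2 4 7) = (0 6 9)(2 3)(4 7 8) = [6, 1, 3, 2, 7, 5, 9, 8, 4, 0]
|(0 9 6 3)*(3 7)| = 5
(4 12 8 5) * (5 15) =(4 12 8 15 5) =[0, 1, 2, 3, 12, 4, 6, 7, 15, 9, 10, 11, 8, 13, 14, 5]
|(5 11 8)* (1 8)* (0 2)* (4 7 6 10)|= |(0 2)(1 8 5 11)(4 7 6 10)|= 4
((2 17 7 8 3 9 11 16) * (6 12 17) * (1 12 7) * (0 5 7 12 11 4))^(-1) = ((0 5 7 8 3 9 4)(1 11 16 2 6 12 17))^(-1) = (0 4 9 3 8 7 5)(1 17 12 6 2 16 11)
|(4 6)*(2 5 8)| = 6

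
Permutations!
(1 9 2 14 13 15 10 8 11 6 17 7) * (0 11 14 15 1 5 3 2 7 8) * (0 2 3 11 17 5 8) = [17, 9, 15, 3, 4, 11, 5, 8, 14, 7, 2, 6, 12, 1, 13, 10, 16, 0] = (0 17)(1 9 7 8 14 13)(2 15 10)(5 11 6)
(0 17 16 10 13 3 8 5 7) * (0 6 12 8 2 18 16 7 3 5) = (0 17 7 6 12 8)(2 18 16 10 13 5 3) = [17, 1, 18, 2, 4, 3, 12, 6, 0, 9, 13, 11, 8, 5, 14, 15, 10, 7, 16]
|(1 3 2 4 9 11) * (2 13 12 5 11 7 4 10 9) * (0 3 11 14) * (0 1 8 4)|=|(0 3 13 12 5 14 1 11 8 4 2 10 9 7)|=14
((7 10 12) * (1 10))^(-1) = ((1 10 12 7))^(-1) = (1 7 12 10)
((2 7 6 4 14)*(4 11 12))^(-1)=(2 14 4 12 11 6 7)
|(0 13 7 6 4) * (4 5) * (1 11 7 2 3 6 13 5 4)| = 10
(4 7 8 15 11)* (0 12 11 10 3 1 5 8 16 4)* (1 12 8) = [8, 5, 2, 12, 7, 1, 6, 16, 15, 9, 3, 0, 11, 13, 14, 10, 4] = (0 8 15 10 3 12 11)(1 5)(4 7 16)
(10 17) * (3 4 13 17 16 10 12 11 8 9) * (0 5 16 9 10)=(0 5 16)(3 4 13 17 12 11 8 10 9)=[5, 1, 2, 4, 13, 16, 6, 7, 10, 3, 9, 8, 11, 17, 14, 15, 0, 12]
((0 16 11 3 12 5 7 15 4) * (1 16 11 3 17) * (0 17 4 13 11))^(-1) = ((1 16 3 12 5 7 15 13 11 4 17))^(-1) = (1 17 4 11 13 15 7 5 12 3 16)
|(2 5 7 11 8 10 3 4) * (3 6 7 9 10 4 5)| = |(2 3 5 9 10 6 7 11 8 4)| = 10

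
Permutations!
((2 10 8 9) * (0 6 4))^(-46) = (0 4 6)(2 8)(9 10)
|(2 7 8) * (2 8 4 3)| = 4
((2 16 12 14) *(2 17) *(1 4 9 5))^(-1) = (1 5 9 4)(2 17 14 12 16) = ((1 4 9 5)(2 16 12 14 17))^(-1)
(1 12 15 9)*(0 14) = (0 14)(1 12 15 9) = [14, 12, 2, 3, 4, 5, 6, 7, 8, 1, 10, 11, 15, 13, 0, 9]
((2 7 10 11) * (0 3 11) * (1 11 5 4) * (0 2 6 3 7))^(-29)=((0 7 10 2)(1 11 6 3 5 4))^(-29)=(0 2 10 7)(1 11 6 3 5 4)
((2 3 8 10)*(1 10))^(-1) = (1 8 3 2 10)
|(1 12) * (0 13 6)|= 6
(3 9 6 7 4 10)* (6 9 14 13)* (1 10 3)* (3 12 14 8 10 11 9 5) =(1 11 9 5 3 8 10)(4 12 14 13 6 7) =[0, 11, 2, 8, 12, 3, 7, 4, 10, 5, 1, 9, 14, 6, 13]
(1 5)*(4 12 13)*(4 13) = (13)(1 5)(4 12) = [0, 5, 2, 3, 12, 1, 6, 7, 8, 9, 10, 11, 4, 13]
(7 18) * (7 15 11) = [0, 1, 2, 3, 4, 5, 6, 18, 8, 9, 10, 7, 12, 13, 14, 11, 16, 17, 15] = (7 18 15 11)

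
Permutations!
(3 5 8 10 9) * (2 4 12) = [0, 1, 4, 5, 12, 8, 6, 7, 10, 3, 9, 11, 2] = (2 4 12)(3 5 8 10 9)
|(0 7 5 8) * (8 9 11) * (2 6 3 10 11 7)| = 21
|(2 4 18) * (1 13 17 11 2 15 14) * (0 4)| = 10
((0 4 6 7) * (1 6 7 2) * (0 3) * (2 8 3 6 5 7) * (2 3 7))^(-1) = (0 3 4)(1 2 5)(6 7 8) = ((0 4 3)(1 5 2)(6 8 7))^(-1)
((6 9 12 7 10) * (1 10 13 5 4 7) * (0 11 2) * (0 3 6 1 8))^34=((0 11 2 3 6 9 12 8)(1 10)(4 7 13 5))^34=(0 2 6 12)(3 9 8 11)(4 13)(5 7)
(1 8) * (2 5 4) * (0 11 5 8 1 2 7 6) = [11, 1, 8, 3, 7, 4, 0, 6, 2, 9, 10, 5] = (0 11 5 4 7 6)(2 8)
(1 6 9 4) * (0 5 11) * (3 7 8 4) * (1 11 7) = (0 5 7 8 4 11)(1 6 9 3) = [5, 6, 2, 1, 11, 7, 9, 8, 4, 3, 10, 0]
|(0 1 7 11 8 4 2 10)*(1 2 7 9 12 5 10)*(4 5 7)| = |(0 2 1 9 12 7 11 8 5 10)| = 10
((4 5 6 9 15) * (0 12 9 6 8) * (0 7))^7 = ((0 12 9 15 4 5 8 7))^7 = (0 7 8 5 4 15 9 12)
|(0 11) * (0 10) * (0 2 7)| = 5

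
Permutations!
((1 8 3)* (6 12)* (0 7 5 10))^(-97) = (0 10 5 7)(1 3 8)(6 12)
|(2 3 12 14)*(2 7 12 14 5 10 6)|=8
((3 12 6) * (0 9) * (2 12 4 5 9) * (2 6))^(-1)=((0 6 3 4 5 9)(2 12))^(-1)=(0 9 5 4 3 6)(2 12)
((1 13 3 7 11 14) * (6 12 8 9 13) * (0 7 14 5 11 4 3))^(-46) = ((0 7 4 3 14 1 6 12 8 9 13)(5 11))^(-46) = (0 9 12 1 3 7 13 8 6 14 4)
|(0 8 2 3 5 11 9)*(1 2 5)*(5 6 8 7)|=30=|(0 7 5 11 9)(1 2 3)(6 8)|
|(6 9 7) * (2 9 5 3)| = 6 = |(2 9 7 6 5 3)|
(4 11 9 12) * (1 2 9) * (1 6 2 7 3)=(1 7 3)(2 9 12 4 11 6)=[0, 7, 9, 1, 11, 5, 2, 3, 8, 12, 10, 6, 4]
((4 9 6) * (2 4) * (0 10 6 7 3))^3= ((0 10 6 2 4 9 7 3))^3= (0 2 7 10 4 3 6 9)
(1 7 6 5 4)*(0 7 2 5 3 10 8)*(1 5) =(0 7 6 3 10 8)(1 2)(4 5) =[7, 2, 1, 10, 5, 4, 3, 6, 0, 9, 8]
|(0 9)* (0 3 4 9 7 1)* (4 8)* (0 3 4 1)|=|(0 7)(1 3 8)(4 9)|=6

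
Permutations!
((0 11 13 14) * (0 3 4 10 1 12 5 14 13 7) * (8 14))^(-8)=((0 11 7)(1 12 5 8 14 3 4 10))^(-8)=(14)(0 11 7)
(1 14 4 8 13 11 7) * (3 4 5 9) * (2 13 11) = (1 14 5 9 3 4 8 11 7)(2 13) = [0, 14, 13, 4, 8, 9, 6, 1, 11, 3, 10, 7, 12, 2, 5]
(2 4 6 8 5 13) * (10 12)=(2 4 6 8 5 13)(10 12)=[0, 1, 4, 3, 6, 13, 8, 7, 5, 9, 12, 11, 10, 2]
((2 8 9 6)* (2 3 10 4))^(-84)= (10)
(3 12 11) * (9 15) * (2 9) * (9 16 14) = (2 16 14 9 15)(3 12 11) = [0, 1, 16, 12, 4, 5, 6, 7, 8, 15, 10, 3, 11, 13, 9, 2, 14]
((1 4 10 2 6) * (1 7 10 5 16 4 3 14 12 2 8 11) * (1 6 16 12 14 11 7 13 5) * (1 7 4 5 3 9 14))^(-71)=((1 9 14)(2 16 5 12)(3 11 6 13)(4 7 10 8))^(-71)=(1 9 14)(2 16 5 12)(3 11 6 13)(4 7 10 8)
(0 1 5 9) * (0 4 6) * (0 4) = (0 1 5 9)(4 6) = [1, 5, 2, 3, 6, 9, 4, 7, 8, 0]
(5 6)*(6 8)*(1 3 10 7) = (1 3 10 7)(5 8 6) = [0, 3, 2, 10, 4, 8, 5, 1, 6, 9, 7]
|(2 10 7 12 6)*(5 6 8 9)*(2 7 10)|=6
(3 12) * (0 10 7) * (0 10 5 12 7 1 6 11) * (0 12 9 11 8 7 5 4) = [4, 6, 2, 5, 0, 9, 8, 10, 7, 11, 1, 12, 3] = (0 4)(1 6 8 7 10)(3 5 9 11 12)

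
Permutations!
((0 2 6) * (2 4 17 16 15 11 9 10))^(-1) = (0 6 2 10 9 11 15 16 17 4)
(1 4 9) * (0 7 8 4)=(0 7 8 4 9 1)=[7, 0, 2, 3, 9, 5, 6, 8, 4, 1]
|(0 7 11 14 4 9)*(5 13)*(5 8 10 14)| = 10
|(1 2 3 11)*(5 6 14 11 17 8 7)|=10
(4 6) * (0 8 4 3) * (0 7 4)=(0 8)(3 7 4 6)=[8, 1, 2, 7, 6, 5, 3, 4, 0]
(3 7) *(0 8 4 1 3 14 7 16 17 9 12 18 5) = [8, 3, 2, 16, 1, 0, 6, 14, 4, 12, 10, 11, 18, 13, 7, 15, 17, 9, 5] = (0 8 4 1 3 16 17 9 12 18 5)(7 14)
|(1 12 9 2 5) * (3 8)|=10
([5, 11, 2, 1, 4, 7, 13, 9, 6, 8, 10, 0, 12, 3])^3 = [9, 5, 2, 0, 4, 8, 1, 6, 3, 13, 10, 7, 12, 11]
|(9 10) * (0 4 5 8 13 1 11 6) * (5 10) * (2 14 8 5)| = 11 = |(0 4 10 9 2 14 8 13 1 11 6)|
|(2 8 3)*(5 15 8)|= |(2 5 15 8 3)|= 5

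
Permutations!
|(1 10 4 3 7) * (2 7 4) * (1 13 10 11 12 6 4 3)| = |(1 11 12 6 4)(2 7 13 10)| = 20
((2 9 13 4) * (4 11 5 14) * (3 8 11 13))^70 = (2 14 11 3)(4 5 8 9) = ((2 9 3 8 11 5 14 4))^70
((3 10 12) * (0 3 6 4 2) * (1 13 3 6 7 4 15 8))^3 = ((0 6 15 8 1 13 3 10 12 7 4 2))^3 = (0 8 3 7)(1 10 4 6)(2 15 13 12)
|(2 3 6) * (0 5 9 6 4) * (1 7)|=14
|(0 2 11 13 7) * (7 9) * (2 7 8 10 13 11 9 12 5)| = 14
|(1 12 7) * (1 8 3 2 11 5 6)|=9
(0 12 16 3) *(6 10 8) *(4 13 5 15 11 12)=(0 4 13 5 15 11 12 16 3)(6 10 8)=[4, 1, 2, 0, 13, 15, 10, 7, 6, 9, 8, 12, 16, 5, 14, 11, 3]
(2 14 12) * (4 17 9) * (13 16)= (2 14 12)(4 17 9)(13 16)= [0, 1, 14, 3, 17, 5, 6, 7, 8, 4, 10, 11, 2, 16, 12, 15, 13, 9]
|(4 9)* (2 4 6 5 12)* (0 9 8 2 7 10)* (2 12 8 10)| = |(0 9 6 5 8 12 7 2 4 10)| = 10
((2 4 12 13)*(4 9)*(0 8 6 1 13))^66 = ((0 8 6 1 13 2 9 4 12))^66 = (0 1 9)(2 12 6)(4 8 13)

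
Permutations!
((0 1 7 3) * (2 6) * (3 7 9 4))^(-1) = (0 3 4 9 1)(2 6)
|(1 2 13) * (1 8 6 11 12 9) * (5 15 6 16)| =11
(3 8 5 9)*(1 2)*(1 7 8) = (1 2 7 8 5 9 3) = [0, 2, 7, 1, 4, 9, 6, 8, 5, 3]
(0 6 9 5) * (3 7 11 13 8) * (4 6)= (0 4 6 9 5)(3 7 11 13 8)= [4, 1, 2, 7, 6, 0, 9, 11, 3, 5, 10, 13, 12, 8]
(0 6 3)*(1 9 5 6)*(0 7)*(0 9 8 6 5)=(0 1 8 6 3 7 9)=[1, 8, 2, 7, 4, 5, 3, 9, 6, 0]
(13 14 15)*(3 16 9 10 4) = (3 16 9 10 4)(13 14 15) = [0, 1, 2, 16, 3, 5, 6, 7, 8, 10, 4, 11, 12, 14, 15, 13, 9]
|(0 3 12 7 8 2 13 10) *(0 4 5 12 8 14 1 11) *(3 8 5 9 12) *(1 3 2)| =20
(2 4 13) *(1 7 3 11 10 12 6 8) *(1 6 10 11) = (1 7 3)(2 4 13)(6 8)(10 12) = [0, 7, 4, 1, 13, 5, 8, 3, 6, 9, 12, 11, 10, 2]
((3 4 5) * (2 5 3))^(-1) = (2 5)(3 4)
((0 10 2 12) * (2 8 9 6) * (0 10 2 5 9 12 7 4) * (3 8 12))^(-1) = (0 4 7 2)(3 8)(5 6 9)(10 12)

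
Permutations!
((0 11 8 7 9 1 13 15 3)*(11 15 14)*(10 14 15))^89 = ((0 10 14 11 8 7 9 1 13 15 3))^89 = (0 10 14 11 8 7 9 1 13 15 3)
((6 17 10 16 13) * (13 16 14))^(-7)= ((6 17 10 14 13))^(-7)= (6 14 17 13 10)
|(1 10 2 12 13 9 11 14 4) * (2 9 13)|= |(1 10 9 11 14 4)(2 12)|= 6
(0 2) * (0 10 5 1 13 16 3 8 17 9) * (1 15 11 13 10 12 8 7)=[2, 10, 12, 7, 4, 15, 6, 1, 17, 0, 5, 13, 8, 16, 14, 11, 3, 9]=(0 2 12 8 17 9)(1 10 5 15 11 13 16 3 7)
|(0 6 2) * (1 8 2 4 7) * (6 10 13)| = 9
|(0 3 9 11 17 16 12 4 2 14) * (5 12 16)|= |(0 3 9 11 17 5 12 4 2 14)|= 10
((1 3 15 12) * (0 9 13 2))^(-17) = (0 2 13 9)(1 12 15 3)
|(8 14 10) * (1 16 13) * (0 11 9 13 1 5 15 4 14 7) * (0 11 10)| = 22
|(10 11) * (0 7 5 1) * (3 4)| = 4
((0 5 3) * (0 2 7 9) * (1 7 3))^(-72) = ((0 5 1 7 9)(2 3))^(-72) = (0 7 5 9 1)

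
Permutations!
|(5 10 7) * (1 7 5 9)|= 6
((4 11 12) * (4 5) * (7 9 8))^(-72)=((4 11 12 5)(7 9 8))^(-72)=(12)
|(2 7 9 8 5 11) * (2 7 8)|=|(2 8 5 11 7 9)|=6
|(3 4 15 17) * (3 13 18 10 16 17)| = |(3 4 15)(10 16 17 13 18)| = 15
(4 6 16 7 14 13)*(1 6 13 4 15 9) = (1 6 16 7 14 4 13 15 9) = [0, 6, 2, 3, 13, 5, 16, 14, 8, 1, 10, 11, 12, 15, 4, 9, 7]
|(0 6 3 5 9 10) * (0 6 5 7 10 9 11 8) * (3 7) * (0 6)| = 7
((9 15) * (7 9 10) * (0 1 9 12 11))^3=((0 1 9 15 10 7 12 11))^3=(0 15 12 1 10 11 9 7)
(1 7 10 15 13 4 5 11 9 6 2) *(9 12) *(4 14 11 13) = (1 7 10 15 4 5 13 14 11 12 9 6 2) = [0, 7, 1, 3, 5, 13, 2, 10, 8, 6, 15, 12, 9, 14, 11, 4]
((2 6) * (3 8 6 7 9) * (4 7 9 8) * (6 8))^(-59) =(2 9 3 4 7 6)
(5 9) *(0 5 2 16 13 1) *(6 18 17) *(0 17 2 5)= (1 17 6 18 2 16 13)(5 9)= [0, 17, 16, 3, 4, 9, 18, 7, 8, 5, 10, 11, 12, 1, 14, 15, 13, 6, 2]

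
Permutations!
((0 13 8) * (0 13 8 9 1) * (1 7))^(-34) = ((0 8 13 9 7 1))^(-34) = (0 13 7)(1 8 9)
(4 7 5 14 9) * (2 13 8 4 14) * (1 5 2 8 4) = (1 5 8)(2 13 4 7)(9 14) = [0, 5, 13, 3, 7, 8, 6, 2, 1, 14, 10, 11, 12, 4, 9]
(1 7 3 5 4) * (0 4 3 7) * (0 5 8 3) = [4, 5, 2, 8, 1, 0, 6, 7, 3] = (0 4 1 5)(3 8)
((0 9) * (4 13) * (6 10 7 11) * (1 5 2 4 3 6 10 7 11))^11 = (0 9)(1 4 6 5 13 7 2 3)(10 11)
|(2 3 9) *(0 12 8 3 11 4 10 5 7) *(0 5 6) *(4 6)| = 8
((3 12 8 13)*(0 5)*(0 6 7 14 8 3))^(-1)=(0 13 8 14 7 6 5)(3 12)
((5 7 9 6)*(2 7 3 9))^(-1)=(2 7)(3 5 6 9)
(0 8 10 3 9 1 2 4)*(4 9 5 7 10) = (0 8 4)(1 2 9)(3 5 7 10) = [8, 2, 9, 5, 0, 7, 6, 10, 4, 1, 3]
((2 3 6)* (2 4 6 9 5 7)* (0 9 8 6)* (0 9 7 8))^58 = (0 2)(3 7)(4 8 9 6 5)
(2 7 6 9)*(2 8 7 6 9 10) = (2 6 10)(7 9 8) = [0, 1, 6, 3, 4, 5, 10, 9, 7, 8, 2]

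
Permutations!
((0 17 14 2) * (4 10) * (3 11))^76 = (17)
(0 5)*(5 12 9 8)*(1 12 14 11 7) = (0 14 11 7 1 12 9 8 5) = [14, 12, 2, 3, 4, 0, 6, 1, 5, 8, 10, 7, 9, 13, 11]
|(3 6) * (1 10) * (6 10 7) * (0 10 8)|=|(0 10 1 7 6 3 8)|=7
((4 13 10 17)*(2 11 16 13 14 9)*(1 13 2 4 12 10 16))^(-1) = ((1 13 16 2 11)(4 14 9)(10 17 12))^(-1) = (1 11 2 16 13)(4 9 14)(10 12 17)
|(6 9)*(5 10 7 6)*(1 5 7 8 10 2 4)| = |(1 5 2 4)(6 9 7)(8 10)| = 12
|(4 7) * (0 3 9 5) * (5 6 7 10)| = 8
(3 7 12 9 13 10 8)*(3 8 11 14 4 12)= [0, 1, 2, 7, 12, 5, 6, 3, 8, 13, 11, 14, 9, 10, 4]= (3 7)(4 12 9 13 10 11 14)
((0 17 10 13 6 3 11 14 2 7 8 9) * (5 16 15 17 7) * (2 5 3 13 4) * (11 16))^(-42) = (17)(0 8)(7 9)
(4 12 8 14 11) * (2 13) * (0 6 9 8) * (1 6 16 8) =(0 16 8 14 11 4 12)(1 6 9)(2 13) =[16, 6, 13, 3, 12, 5, 9, 7, 14, 1, 10, 4, 0, 2, 11, 15, 8]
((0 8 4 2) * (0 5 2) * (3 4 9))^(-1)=((0 8 9 3 4)(2 5))^(-1)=(0 4 3 9 8)(2 5)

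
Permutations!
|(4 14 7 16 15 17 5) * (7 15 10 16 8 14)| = 14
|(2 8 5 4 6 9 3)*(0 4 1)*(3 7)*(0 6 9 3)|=|(0 4 9 7)(1 6 3 2 8 5)|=12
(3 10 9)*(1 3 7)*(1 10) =[0, 3, 2, 1, 4, 5, 6, 10, 8, 7, 9] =(1 3)(7 10 9)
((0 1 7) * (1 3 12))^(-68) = (0 12 7 3 1) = ((0 3 12 1 7))^(-68)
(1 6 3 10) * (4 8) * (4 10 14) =[0, 6, 2, 14, 8, 5, 3, 7, 10, 9, 1, 11, 12, 13, 4] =(1 6 3 14 4 8 10)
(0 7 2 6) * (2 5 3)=(0 7 5 3 2 6)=[7, 1, 6, 2, 4, 3, 0, 5]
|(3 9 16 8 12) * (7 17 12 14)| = |(3 9 16 8 14 7 17 12)| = 8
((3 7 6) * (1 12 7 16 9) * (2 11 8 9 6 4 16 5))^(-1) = ((1 12 7 4 16 6 3 5 2 11 8 9))^(-1) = (1 9 8 11 2 5 3 6 16 4 7 12)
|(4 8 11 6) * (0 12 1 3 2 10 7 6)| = |(0 12 1 3 2 10 7 6 4 8 11)| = 11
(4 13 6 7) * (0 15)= [15, 1, 2, 3, 13, 5, 7, 4, 8, 9, 10, 11, 12, 6, 14, 0]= (0 15)(4 13 6 7)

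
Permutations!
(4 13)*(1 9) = [0, 9, 2, 3, 13, 5, 6, 7, 8, 1, 10, 11, 12, 4] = (1 9)(4 13)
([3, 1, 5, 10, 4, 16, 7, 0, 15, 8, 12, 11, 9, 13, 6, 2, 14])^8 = [5, 1, 10, 16, 4, 12, 15, 2, 0, 7, 14, 11, 6, 13, 8, 3, 9]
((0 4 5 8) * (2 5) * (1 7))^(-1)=((0 4 2 5 8)(1 7))^(-1)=(0 8 5 2 4)(1 7)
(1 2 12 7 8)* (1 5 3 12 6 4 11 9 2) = (2 6 4 11 9)(3 12 7 8 5) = [0, 1, 6, 12, 11, 3, 4, 8, 5, 2, 10, 9, 7]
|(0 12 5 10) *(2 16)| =|(0 12 5 10)(2 16)| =4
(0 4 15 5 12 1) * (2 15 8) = (0 4 8 2 15 5 12 1) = [4, 0, 15, 3, 8, 12, 6, 7, 2, 9, 10, 11, 1, 13, 14, 5]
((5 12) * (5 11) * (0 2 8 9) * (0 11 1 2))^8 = (1 2 8 9 11 5 12)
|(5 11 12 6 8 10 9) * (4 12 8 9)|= 8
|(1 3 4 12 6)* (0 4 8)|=|(0 4 12 6 1 3 8)|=7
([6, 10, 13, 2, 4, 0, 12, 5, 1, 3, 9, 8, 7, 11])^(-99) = (0 6 12 7 5)(1 13 9 8 2 10 11 3)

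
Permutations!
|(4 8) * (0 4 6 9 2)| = 6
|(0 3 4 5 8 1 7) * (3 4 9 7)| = |(0 4 5 8 1 3 9 7)| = 8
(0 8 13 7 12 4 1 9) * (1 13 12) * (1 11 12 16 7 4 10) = (0 8 16 7 11 12 10 1 9)(4 13) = [8, 9, 2, 3, 13, 5, 6, 11, 16, 0, 1, 12, 10, 4, 14, 15, 7]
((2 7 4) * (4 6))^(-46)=((2 7 6 4))^(-46)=(2 6)(4 7)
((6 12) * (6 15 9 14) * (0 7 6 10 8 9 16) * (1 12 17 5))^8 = (0 16 15 12 1 5 17 6 7)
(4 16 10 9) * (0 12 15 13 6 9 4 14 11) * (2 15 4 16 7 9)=(0 12 4 7 9 14 11)(2 15 13 6)(10 16)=[12, 1, 15, 3, 7, 5, 2, 9, 8, 14, 16, 0, 4, 6, 11, 13, 10]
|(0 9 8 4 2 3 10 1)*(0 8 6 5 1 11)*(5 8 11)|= 11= |(0 9 6 8 4 2 3 10 5 1 11)|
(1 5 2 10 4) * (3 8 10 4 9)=[0, 5, 4, 8, 1, 2, 6, 7, 10, 3, 9]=(1 5 2 4)(3 8 10 9)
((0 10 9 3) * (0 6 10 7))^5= (0 7)(3 6 10 9)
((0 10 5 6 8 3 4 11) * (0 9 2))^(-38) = (0 5 8 4 9)(2 10 6 3 11)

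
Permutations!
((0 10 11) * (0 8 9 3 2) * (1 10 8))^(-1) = (0 2 3 9 8)(1 11 10)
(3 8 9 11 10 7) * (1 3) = (1 3 8 9 11 10 7) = [0, 3, 2, 8, 4, 5, 6, 1, 9, 11, 7, 10]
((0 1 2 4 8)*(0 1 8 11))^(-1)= ((0 8 1 2 4 11))^(-1)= (0 11 4 2 1 8)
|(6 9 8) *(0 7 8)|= |(0 7 8 6 9)|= 5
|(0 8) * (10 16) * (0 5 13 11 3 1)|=14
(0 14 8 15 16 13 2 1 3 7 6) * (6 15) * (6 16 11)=(0 14 8 16 13 2 1 3 7 15 11 6)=[14, 3, 1, 7, 4, 5, 0, 15, 16, 9, 10, 6, 12, 2, 8, 11, 13]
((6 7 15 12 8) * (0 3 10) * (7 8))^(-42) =((0 3 10)(6 8)(7 15 12))^(-42) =(15)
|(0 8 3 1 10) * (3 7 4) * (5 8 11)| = 9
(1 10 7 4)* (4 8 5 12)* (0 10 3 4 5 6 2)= (0 10 7 8 6 2)(1 3 4)(5 12)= [10, 3, 0, 4, 1, 12, 2, 8, 6, 9, 7, 11, 5]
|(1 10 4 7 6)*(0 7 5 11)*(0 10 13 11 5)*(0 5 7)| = |(1 13 11 10 4 5 7 6)| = 8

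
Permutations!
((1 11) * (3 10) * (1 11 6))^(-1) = (11)(1 6)(3 10)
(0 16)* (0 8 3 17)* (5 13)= [16, 1, 2, 17, 4, 13, 6, 7, 3, 9, 10, 11, 12, 5, 14, 15, 8, 0]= (0 16 8 3 17)(5 13)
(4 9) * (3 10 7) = (3 10 7)(4 9) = [0, 1, 2, 10, 9, 5, 6, 3, 8, 4, 7]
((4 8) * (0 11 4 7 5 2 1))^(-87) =((0 11 4 8 7 5 2 1))^(-87) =(0 11 4 8 7 5 2 1)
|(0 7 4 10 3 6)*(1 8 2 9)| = |(0 7 4 10 3 6)(1 8 2 9)| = 12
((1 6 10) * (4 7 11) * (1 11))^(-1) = (1 7 4 11 10 6)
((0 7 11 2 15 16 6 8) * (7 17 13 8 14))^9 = (0 17 13 8)(2 16 14 11 15 6 7)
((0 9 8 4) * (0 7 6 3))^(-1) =((0 9 8 4 7 6 3))^(-1) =(0 3 6 7 4 8 9)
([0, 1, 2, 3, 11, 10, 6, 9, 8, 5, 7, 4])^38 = [0, 1, 2, 3, 4, 7, 6, 5, 8, 10, 9, 11]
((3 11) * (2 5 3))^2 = (2 3)(5 11)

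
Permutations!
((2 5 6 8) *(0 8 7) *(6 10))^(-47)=(0 2 10 7 8 5 6)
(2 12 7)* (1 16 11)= (1 16 11)(2 12 7)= [0, 16, 12, 3, 4, 5, 6, 2, 8, 9, 10, 1, 7, 13, 14, 15, 11]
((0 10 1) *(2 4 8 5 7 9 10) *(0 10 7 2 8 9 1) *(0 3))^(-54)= ((0 8 5 2 4 9 7 1 10 3))^(-54)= (0 7 5 10 4)(1 2 3 9 8)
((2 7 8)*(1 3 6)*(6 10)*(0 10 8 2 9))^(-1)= (0 9 8 3 1 6 10)(2 7)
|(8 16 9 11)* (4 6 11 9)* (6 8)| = |(4 8 16)(6 11)| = 6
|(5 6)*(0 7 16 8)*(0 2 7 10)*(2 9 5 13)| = 8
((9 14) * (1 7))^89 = (1 7)(9 14)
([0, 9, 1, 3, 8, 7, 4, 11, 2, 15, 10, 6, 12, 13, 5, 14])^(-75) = (1 15 5 11 4 2 9 14 7 6 8)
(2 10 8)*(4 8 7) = (2 10 7 4 8) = [0, 1, 10, 3, 8, 5, 6, 4, 2, 9, 7]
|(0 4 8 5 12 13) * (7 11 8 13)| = 15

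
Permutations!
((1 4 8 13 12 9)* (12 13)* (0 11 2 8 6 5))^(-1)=((13)(0 11 2 8 12 9 1 4 6 5))^(-1)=(13)(0 5 6 4 1 9 12 8 2 11)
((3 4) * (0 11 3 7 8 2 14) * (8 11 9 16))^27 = (0 8)(2 9)(3 11 7 4)(14 16)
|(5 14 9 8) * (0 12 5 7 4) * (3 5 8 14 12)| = 14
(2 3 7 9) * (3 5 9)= [0, 1, 5, 7, 4, 9, 6, 3, 8, 2]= (2 5 9)(3 7)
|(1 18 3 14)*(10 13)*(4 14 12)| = 6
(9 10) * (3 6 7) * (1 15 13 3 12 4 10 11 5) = (1 15 13 3 6 7 12 4 10 9 11 5) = [0, 15, 2, 6, 10, 1, 7, 12, 8, 11, 9, 5, 4, 3, 14, 13]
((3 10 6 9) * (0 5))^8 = (10)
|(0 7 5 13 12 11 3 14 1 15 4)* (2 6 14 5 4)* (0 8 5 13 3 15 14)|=12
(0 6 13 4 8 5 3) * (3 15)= (0 6 13 4 8 5 15 3)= [6, 1, 2, 0, 8, 15, 13, 7, 5, 9, 10, 11, 12, 4, 14, 3]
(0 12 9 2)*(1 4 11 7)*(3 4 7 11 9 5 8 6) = [12, 7, 0, 4, 9, 8, 3, 1, 6, 2, 10, 11, 5] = (0 12 5 8 6 3 4 9 2)(1 7)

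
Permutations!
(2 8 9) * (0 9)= (0 9 2 8)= [9, 1, 8, 3, 4, 5, 6, 7, 0, 2]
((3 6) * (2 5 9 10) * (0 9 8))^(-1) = ((0 9 10 2 5 8)(3 6))^(-1) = (0 8 5 2 10 9)(3 6)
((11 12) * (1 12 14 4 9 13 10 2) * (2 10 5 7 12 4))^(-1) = ((1 4 9 13 5 7 12 11 14 2))^(-1) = (1 2 14 11 12 7 5 13 9 4)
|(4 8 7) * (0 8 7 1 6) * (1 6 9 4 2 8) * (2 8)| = |(0 1 9 4 7 8 6)| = 7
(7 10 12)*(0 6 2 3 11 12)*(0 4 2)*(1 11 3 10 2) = (0 6)(1 11 12 7 2 10 4) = [6, 11, 10, 3, 1, 5, 0, 2, 8, 9, 4, 12, 7]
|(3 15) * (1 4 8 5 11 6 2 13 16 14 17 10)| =12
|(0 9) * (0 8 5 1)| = 5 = |(0 9 8 5 1)|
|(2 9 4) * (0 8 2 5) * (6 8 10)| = |(0 10 6 8 2 9 4 5)| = 8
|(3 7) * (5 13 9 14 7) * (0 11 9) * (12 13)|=|(0 11 9 14 7 3 5 12 13)|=9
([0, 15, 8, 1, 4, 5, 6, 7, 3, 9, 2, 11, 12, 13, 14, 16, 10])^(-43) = (1 3 8 2 10 16 15)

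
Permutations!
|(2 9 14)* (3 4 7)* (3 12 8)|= |(2 9 14)(3 4 7 12 8)|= 15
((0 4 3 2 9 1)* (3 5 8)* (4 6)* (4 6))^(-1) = ((0 4 5 8 3 2 9 1))^(-1) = (0 1 9 2 3 8 5 4)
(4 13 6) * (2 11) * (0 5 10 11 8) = (0 5 10 11 2 8)(4 13 6) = [5, 1, 8, 3, 13, 10, 4, 7, 0, 9, 11, 2, 12, 6]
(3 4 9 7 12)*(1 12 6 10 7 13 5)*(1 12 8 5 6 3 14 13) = (1 8 5 12 14 13 6 10 7 3 4 9) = [0, 8, 2, 4, 9, 12, 10, 3, 5, 1, 7, 11, 14, 6, 13]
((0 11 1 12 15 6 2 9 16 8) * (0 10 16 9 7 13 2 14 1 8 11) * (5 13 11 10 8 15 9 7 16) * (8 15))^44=(1 14 6 15 8 11 7 9 12)(2 13 5 10 16)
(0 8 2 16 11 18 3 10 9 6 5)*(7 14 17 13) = (0 8 2 16 11 18 3 10 9 6 5)(7 14 17 13) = [8, 1, 16, 10, 4, 0, 5, 14, 2, 6, 9, 18, 12, 7, 17, 15, 11, 13, 3]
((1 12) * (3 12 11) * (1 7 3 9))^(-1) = (1 9 11)(3 7 12)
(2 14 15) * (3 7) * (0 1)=[1, 0, 14, 7, 4, 5, 6, 3, 8, 9, 10, 11, 12, 13, 15, 2]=(0 1)(2 14 15)(3 7)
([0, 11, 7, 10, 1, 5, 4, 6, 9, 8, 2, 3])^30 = (1 6 2 3)(4 7 10 11)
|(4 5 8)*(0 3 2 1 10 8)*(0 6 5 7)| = 8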